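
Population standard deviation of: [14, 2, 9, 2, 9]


Mean = 36/5
  (14-36/5)²=1156/25
  (2-36/5)²=676/25
  (9-36/5)²=81/25
  (2-36/5)²=676/25
  (9-36/5)²=81/25
Σ(x-μ)² = 534/5
σ² = (534/5)/5 = 534/25

σ = √(534/25) ≈ 4.6217


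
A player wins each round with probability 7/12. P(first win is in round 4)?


Geometric: P(X=4) = (1-p)^(k-1)×p = (5/12)^3×7/12 = 875/20736

P(X=4) = 875/20736 ≈ 4.22%


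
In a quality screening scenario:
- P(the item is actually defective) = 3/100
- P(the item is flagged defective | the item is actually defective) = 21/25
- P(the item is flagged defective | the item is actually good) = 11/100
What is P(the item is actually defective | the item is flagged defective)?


Using Bayes' theorem:
P(A|B) = P(B|A)·P(A) / P(B)

P(the item is flagged defective) = 21/25 × 3/100 + 11/100 × 97/100
= 63/2500 + 1067/10000 = 1319/10000

P(the item is actually defective|the item is flagged defective) = (63/2500) / (1319/10000) = 252/1319

P(the item is actually defective|the item is flagged defective) = 252/1319 ≈ 19.11%


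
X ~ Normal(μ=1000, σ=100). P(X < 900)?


z = (900-1000)/100 = -1.0
P(Z < -1.0) = 0.1587

P(X < 900) ≈ 0.1587


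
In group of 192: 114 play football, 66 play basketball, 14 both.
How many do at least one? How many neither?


|A∪B| = 114+66-14 = 166
Neither = 192-166 = 26

At least one: 166; Neither: 26


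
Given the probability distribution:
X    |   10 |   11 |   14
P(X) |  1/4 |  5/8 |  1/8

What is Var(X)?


E[X] = 89/8
E[X²] = 1001/8
Var(X) = E[X²] - (E[X])² = 1001/8 - 7921/64 = 87/64

Var(X) = 87/64 ≈ 1.3594


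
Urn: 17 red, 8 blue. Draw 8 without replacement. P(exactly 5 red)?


Hypergeometric: C(17,5)×C(8,3)/C(25,8)
= 6188×56/1081575 = 346528/1081575

P(X=5) = 346528/1081575 ≈ 32.04%


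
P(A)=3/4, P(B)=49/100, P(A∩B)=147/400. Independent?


P(A)×P(B) = 147/400
P(A∩B) = 147/400
Equal ✓ → Independent

Yes, independent


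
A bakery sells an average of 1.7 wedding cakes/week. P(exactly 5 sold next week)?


Poisson(λ=1.7): P(X=5) = e^(-λ)×λ^k/k!
= e^(-1.7) × 1.7^5 / 5!
≈ 0.1826835241 × 14.19857 / 120 ≈ 0.021615

P(X=5) ≈ 0.021615 ≈ 2.16%


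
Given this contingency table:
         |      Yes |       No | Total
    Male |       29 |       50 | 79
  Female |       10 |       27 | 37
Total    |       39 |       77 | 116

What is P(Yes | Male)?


P(Yes | Male) = 29/(29+50) = 29/79

P(Yes|Male) = 29/79 ≈ 36.71%


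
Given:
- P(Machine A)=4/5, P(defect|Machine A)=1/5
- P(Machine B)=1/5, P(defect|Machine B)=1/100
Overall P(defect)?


P(B) = Σ P(B|Aᵢ)×P(Aᵢ)
  1/5×4/5 = 4/25
  1/100×1/5 = 1/500
Sum = 81/500

P(defect) = 81/500 ≈ 16.20%


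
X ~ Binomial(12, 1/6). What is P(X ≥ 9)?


P(X ≥ 9) = Σ P(X=i) for i=9..12
P(X=9) = 6875/544195584
P(X=10) = 275/362797056
P(X=11) = 5/181398528
P(X=12) = 1/2176782336
Sum = 9737/725594112

P(X ≥ 9) = 9737/725594112 ≈ 0.00%


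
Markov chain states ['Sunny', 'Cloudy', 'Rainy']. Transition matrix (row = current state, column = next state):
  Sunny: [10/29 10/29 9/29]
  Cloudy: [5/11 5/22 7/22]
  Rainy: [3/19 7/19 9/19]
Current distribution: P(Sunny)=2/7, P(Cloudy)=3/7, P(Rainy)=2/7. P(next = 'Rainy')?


P(next=Rainy) = Σᵢ P(now=i)×P(i→Rainy)
= 2/7×9/29 + 3/7×7/22 + 2/7×9/19
= 18/203 + 3/22 + 18/133 = 30579/84854

P = 30579/84854 ≈ 0.3604


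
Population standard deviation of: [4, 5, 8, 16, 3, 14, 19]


Mean = 69/7
  (4-69/7)²=1681/49
  (5-69/7)²=1156/49
  (8-69/7)²=169/49
  (16-69/7)²=1849/49
  (3-69/7)²=2304/49
  (14-69/7)²=841/49
  (19-69/7)²=4096/49
Σ(x-μ)² = 1728/7
σ² = (1728/7)/7 = 1728/49

σ = √(1728/49) ≈ 5.9385


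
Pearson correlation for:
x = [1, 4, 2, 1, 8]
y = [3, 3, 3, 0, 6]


n=5, Σx=16, Σy=15, Σxy=69, Σx²=86, Σy²=63
r = (5×69 - 16×15)/√((5×86 - 16²)(5×63 - 15²))
= 105/√(174×90) = 105/√15660 ≈ 105/125.1399 ≈ 0.8391

r ≈ 0.8391


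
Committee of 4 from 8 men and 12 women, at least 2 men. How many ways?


Count by #men:
  2M,2W: C(8,2)×C(12,2)=1848
  3M,1W: C(8,3)×C(12,1)=672
  4M,0W: C(8,4)×C(12,0)=70
Total = 2590

2590


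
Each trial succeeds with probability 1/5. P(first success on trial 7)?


Geometric: P(X=7) = (1-p)^(k-1)×p = (4/5)^6×1/5 = 4096/78125

P(X=7) = 4096/78125 ≈ 5.24%


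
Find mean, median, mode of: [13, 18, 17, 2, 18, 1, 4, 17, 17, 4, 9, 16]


Sorted: [1, 2, 4, 4, 9, 13, 16, 17, 17, 17, 18, 18]
Mean = 136/12 = 34/3
Median = 29/2
Freq: {13: 1, 18: 2, 17: 3, 2: 1, 1: 1, 4: 2, 9: 1, 16: 1}
Mode: [17]

Mean=34/3, Median=29/2, Mode=17


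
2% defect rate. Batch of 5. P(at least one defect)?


P(all good) = (49/50)^5 = 282475249/312500000
P(≥1 defect) = 30024751/312500000

P = 30024751/312500000 ≈ 9.61%


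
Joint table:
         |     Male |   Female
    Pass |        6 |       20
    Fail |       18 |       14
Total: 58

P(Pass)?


P(Pass) = (6+20)/58 = 26/58 = 13/29

P(Pass) = 13/29 ≈ 44.83%


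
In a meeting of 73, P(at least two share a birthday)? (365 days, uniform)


P(all different) = Π(365-i)/365 for i=0..72
= 0.000439
P(match) = 1 - 0.000439 = 0.999561

P ≈ 0.9996 ≈ 99.96%


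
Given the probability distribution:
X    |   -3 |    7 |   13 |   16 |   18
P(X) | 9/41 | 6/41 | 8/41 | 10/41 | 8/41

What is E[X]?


E[X] = Σ x·P(X=x)
= (-3)×(9/41) + (7)×(6/41) + (13)×(8/41) + (16)×(10/41) + (18)×(8/41)
= 423/41

E[X] = 423/41


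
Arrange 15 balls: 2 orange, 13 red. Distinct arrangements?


15!/(2!×13!) = 105

105


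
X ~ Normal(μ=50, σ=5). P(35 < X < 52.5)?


z₁=(35-50)/5=-3.0, z₂=(52.5-50)/5=0.5
P = Φ(0.5) - Φ(-3.0) = 0.691462 - 0.001350 = 0.690112 ≈ 0.6901

P(35 < X < 52.5) ≈ 0.6901


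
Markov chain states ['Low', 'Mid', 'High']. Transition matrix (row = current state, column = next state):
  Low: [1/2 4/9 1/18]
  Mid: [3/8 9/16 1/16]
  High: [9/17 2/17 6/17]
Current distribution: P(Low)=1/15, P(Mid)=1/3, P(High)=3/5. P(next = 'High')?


P(next=High) = Σᵢ P(now=i)×P(i→High)
= 1/15×1/18 + 1/3×1/16 + 3/5×6/17
= 1/270 + 1/48 + 18/85 = 8677/36720

P = 8677/36720 ≈ 0.2363


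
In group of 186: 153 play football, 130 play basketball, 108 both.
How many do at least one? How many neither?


|A∪B| = 153+130-108 = 175
Neither = 186-175 = 11

At least one: 175; Neither: 11


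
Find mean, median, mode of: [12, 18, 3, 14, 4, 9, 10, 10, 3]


Sorted: [3, 3, 4, 9, 10, 10, 12, 14, 18]
Mean = 83/9
Median = 10
Freq: {12: 1, 18: 1, 3: 2, 14: 1, 4: 1, 9: 1, 10: 2}
Mode: [3, 10]

Mean=83/9, Median=10, Mode=[3, 10]


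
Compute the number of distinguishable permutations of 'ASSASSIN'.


Letters: 8, freq: {'A': 2, 'S': 4, 'I': 1, 'N': 1}
8!/(2!×4!×1!×1!) = 40320/48 = 840

840


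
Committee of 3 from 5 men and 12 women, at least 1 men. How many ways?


Count by #men:
  1M,2W: C(5,1)×C(12,2)=330
  2M,1W: C(5,2)×C(12,1)=120
  3M,0W: C(5,3)×C(12,0)=10
Total = 460

460


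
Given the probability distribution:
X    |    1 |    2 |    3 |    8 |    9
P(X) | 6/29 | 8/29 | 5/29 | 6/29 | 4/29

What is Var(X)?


E[X] = 121/29
E[X²] = 791/29
Var(X) = E[X²] - (E[X])² = 791/29 - 14641/841 = 8298/841

Var(X) = 8298/841 ≈ 9.8668


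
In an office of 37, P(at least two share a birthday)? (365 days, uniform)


P(all different) = Π(365-i)/365 for i=0..36
= 0.151266
P(match) = 1 - 0.151266 = 0.848734

P ≈ 0.8487 ≈ 84.87%


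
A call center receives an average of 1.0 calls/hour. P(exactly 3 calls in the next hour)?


Poisson(λ=1.0): P(X=3) = e^(-λ)×λ^k/k!
= e^(-1.0) × 1.0^3 / 3!
≈ 0.3678794412 × 1 / 6 ≈ 0.061313

P(X=3) ≈ 0.061313 ≈ 6.13%


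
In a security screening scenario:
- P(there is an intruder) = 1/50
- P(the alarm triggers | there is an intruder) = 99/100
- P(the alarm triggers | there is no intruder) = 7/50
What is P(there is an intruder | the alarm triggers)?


Using Bayes' theorem:
P(A|B) = P(B|A)·P(A) / P(B)

P(the alarm triggers) = 99/100 × 1/50 + 7/50 × 49/50
= 99/5000 + 343/2500 = 157/1000

P(there is an intruder|the alarm triggers) = (99/5000) / (157/1000) = 99/785

P(there is an intruder|the alarm triggers) = 99/785 ≈ 12.61%


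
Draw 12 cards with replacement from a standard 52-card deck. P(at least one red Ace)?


P(not a red Ace) = 50/52 = 25/26
P(none in 12 draws) = (25/26)^12 = 59604644775390625/95428956661682176
P(≥1 red Ace) = 1 - 59604644775390625/95428956661682176 = 35824311886291551/95428956661682176

P = 35824311886291551/95428956661682176 ≈ 37.54%


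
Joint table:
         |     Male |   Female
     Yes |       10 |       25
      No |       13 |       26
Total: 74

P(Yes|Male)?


P(Yes|Male) = 10/(10+13) = 10/23

P = 10/23 ≈ 43.48%


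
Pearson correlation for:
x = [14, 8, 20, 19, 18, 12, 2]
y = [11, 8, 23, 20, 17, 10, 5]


n=7, Σx=93, Σy=94, Σxy=1494, Σx²=1493, Σy²=1528
r = (7×1494 - 93×94)/√((7×1493 - 93²)(7×1528 - 94²))
= 1716/√(1802×1860) = 1716/√3351720 ≈ 1716/1830.7703 ≈ 0.9373

r ≈ 0.9373


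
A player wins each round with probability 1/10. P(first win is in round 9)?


Geometric: P(X=9) = (1-p)^(k-1)×p = (9/10)^8×1/10 = 43046721/1000000000

P(X=9) = 43046721/1000000000 ≈ 4.30%


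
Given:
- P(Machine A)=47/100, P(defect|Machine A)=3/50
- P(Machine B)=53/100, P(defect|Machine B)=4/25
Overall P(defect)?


P(B) = Σ P(B|Aᵢ)×P(Aᵢ)
  3/50×47/100 = 141/5000
  4/25×53/100 = 53/625
Sum = 113/1000

P(defect) = 113/1000 ≈ 11.30%


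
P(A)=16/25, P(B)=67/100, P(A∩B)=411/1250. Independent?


P(A)×P(B) = 268/625
P(A∩B) = 411/1250
Not equal → NOT independent

No, not independent


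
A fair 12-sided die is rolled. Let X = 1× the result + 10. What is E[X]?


E[die] = (1+12)/2 = 13/2
E[X] = 1×13/2 + 10 = 33/2

E[X] = 33/2


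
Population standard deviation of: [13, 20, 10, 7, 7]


Mean = 57/5
  (13-57/5)²=64/25
  (20-57/5)²=1849/25
  (10-57/5)²=49/25
  (7-57/5)²=484/25
  (7-57/5)²=484/25
Σ(x-μ)² = 586/5
σ² = (586/5)/5 = 586/25

σ = √(586/25) ≈ 4.8415


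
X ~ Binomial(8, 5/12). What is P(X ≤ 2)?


P(X ≤ 2) = Σ P(X=i) for i=0..2
P(X=0) = 5764801/429981696
P(X=1) = 4117715/53747712
P(X=2) = 20588575/107495424
Sum = 40353607/143327232

P(X ≤ 2) = 40353607/143327232 ≈ 28.15%


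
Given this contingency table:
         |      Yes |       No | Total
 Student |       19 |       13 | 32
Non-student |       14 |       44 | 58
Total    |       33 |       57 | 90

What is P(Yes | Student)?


P(Yes | Student) = 19/(19+13) = 19/32

P(Yes|Student) = 19/32 ≈ 59.38%


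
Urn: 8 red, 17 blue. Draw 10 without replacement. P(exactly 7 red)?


Hypergeometric: C(8,7)×C(17,3)/C(25,10)
= 8×680/3268760 = 8/4807

P(X=7) = 8/4807 ≈ 0.17%


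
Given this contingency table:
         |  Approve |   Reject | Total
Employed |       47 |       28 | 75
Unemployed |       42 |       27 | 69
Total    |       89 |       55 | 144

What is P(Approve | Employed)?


P(Approve | Employed) = 47/(47+28) = 47/75

P(Approve|Employed) = 47/75 ≈ 62.67%


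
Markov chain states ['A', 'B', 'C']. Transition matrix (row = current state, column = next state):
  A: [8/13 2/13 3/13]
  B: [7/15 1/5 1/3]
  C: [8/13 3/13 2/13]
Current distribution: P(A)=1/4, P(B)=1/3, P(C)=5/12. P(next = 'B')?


P(next=B) = Σᵢ P(now=i)×P(i→B)
= 1/4×2/13 + 1/3×1/5 + 5/12×3/13
= 1/26 + 1/15 + 5/52 = 157/780

P = 157/780 ≈ 0.2013


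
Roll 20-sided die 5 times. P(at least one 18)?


P(no 18)^5 = (19/20)^5 = 2476099/3200000
P(≥1) = 1 - 2476099/3200000 = 723901/3200000

P = 723901/3200000 ≈ 22.62%


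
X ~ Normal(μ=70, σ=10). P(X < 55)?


z = (55-70)/10 = -1.5
P(Z < -1.5) = 0.0668

P(X < 55) ≈ 0.0668


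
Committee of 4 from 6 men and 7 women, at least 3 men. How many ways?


Count by #men:
  3M,1W: C(6,3)×C(7,1)=140
  4M,0W: C(6,4)×C(7,0)=15
Total = 155

155


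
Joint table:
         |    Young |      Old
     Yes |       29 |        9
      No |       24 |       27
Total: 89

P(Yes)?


P(Yes) = (29+9)/89 = 38/89

P(Yes) = 38/89 ≈ 42.70%


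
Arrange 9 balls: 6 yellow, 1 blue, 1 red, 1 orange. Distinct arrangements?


9!/(6!×1!×1!×1!) = 504

504


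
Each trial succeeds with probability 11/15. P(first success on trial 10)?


Geometric: P(X=10) = (1-p)^(k-1)×p = (4/15)^9×11/15 = 2883584/576650390625

P(X=10) = 2883584/576650390625 ≈ 0.00%


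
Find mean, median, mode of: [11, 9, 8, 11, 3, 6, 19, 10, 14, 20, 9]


Sorted: [3, 6, 8, 9, 9, 10, 11, 11, 14, 19, 20]
Mean = 120/11
Median = 10
Freq: {11: 2, 9: 2, 8: 1, 3: 1, 6: 1, 19: 1, 10: 1, 14: 1, 20: 1}
Mode: [9, 11]

Mean=120/11, Median=10, Mode=[9, 11]


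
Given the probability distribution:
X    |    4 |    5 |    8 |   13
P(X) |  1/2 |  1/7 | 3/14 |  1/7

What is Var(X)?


E[X] = 44/7
E[X²] = 346/7
Var(X) = E[X²] - (E[X])² = 346/7 - 1936/49 = 486/49

Var(X) = 486/49 ≈ 9.9184


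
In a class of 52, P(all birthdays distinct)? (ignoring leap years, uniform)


P(all different) = Π(365-i)/365 for i=0..51
= (365/365)×(364/365)×...×(314/365)
= 0.021995

P ≈ 0.0220 ≈ 2.20%


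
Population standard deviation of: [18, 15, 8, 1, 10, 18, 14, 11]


Mean = 95/8
  (18-95/8)²=2401/64
  (15-95/8)²=625/64
  (8-95/8)²=961/64
  (1-95/8)²=7569/64
  (10-95/8)²=225/64
  (18-95/8)²=2401/64
  (14-95/8)²=289/64
  (11-95/8)²=49/64
Σ(x-μ)² = 1815/8
σ² = (1815/8)/8 = 1815/64

σ = √(1815/64) ≈ 5.3254


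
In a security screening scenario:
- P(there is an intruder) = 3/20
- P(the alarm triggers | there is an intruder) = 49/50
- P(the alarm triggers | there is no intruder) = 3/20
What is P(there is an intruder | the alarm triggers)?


Using Bayes' theorem:
P(A|B) = P(B|A)·P(A) / P(B)

P(the alarm triggers) = 49/50 × 3/20 + 3/20 × 17/20
= 147/1000 + 51/400 = 549/2000

P(there is an intruder|the alarm triggers) = (147/1000) / (549/2000) = 98/183

P(there is an intruder|the alarm triggers) = 98/183 ≈ 53.55%


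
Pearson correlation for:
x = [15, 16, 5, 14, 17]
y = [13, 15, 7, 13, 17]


n=5, Σx=67, Σy=65, Σxy=941, Σx²=991, Σy²=901
r = (5×941 - 67×65)/√((5×991 - 67²)(5×901 - 65²))
= 350/√(466×280) = 350/√130480 ≈ 350/361.2202 ≈ 0.9689

r ≈ 0.9689


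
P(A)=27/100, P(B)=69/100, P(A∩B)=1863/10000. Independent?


P(A)×P(B) = 1863/10000
P(A∩B) = 1863/10000
Equal ✓ → Independent

Yes, independent


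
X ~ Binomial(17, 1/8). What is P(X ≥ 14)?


P(X ≥ 14) = Σ P(X=i) for i=14..17
P(X=14) = 29155/281474976710656
P(X=15) = 833/281474976710656
P(X=16) = 119/2251799813685248
P(X=17) = 1/2251799813685248
Sum = 30003/281474976710656

P(X ≥ 14) = 30003/281474976710656 ≈ 0.00%


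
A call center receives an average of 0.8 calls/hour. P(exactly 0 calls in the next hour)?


Poisson(λ=0.8): P(X=0) = e^(-λ)×λ^k/k!
= e^(-0.8) × 0.8^0 / 0!
≈ 0.4493289641 × 1 / 1 ≈ 0.449329

P(X=0) ≈ 0.449329 ≈ 44.93%


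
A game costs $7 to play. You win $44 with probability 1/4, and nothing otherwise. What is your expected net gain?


E[gain] = (44-7)×1/4 + (-7)×3/4
= 37/4 - 21/4 = 4

Expected net gain = $4 ≈ $4.00


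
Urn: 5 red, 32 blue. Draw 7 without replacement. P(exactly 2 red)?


Hypergeometric: C(5,2)×C(32,5)/C(37,7)
= 10×201376/10295472 = 4060/20757

P(X=2) = 4060/20757 ≈ 19.56%


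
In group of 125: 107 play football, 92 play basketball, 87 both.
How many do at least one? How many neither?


|A∪B| = 107+92-87 = 112
Neither = 125-112 = 13

At least one: 112; Neither: 13


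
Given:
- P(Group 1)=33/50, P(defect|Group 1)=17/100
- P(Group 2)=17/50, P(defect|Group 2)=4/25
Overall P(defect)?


P(B) = Σ P(B|Aᵢ)×P(Aᵢ)
  17/100×33/50 = 561/5000
  4/25×17/50 = 34/625
Sum = 833/5000

P(defect) = 833/5000 ≈ 16.66%


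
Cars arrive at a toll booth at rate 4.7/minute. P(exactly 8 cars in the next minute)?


Poisson(λ=4.7): P(X=8) = e^(-λ)×λ^k/k!
= e^(-4.7) × 4.7^8 / 8!
≈ 0.009095277102 × 238112.866618 / 40320 ≈ 0.053713

P(X=8) ≈ 0.053713 ≈ 5.37%


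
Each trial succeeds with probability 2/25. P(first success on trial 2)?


Geometric: P(X=2) = (1-p)^(k-1)×p = (23/25)^1×2/25 = 46/625

P(X=2) = 46/625 ≈ 7.36%


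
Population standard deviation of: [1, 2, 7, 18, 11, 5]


Mean = 44/6 = 22/3
  (1-22/3)²=361/9
  (2-22/3)²=256/9
  (7-22/3)²=1/9
  (18-22/3)²=1024/9
  (11-22/3)²=121/9
  (5-22/3)²=49/9
Σ(x-μ)² = 604/3
σ² = (604/3)/6 = 302/9

σ = √(302/9) ≈ 5.7927


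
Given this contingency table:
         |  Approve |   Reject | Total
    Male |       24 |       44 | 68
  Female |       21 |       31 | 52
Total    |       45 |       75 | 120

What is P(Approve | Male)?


P(Approve | Male) = 24/(24+44) = 24/68 = 6/17

P(Approve|Male) = 6/17 ≈ 35.29%


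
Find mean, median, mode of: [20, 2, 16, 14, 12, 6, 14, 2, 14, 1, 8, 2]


Sorted: [1, 2, 2, 2, 6, 8, 12, 14, 14, 14, 16, 20]
Mean = 111/12 = 37/4
Median = 10
Freq: {20: 1, 2: 3, 16: 1, 14: 3, 12: 1, 6: 1, 1: 1, 8: 1}
Mode: [2, 14]

Mean=37/4, Median=10, Mode=[2, 14]


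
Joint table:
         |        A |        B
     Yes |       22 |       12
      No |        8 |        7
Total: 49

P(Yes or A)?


P(Yes∨A) = P(Yes) + P(A) - P(Yes∧A)
= (34 + 30 - 22)/49 = 42/49 = 6/7

P = 6/7 ≈ 85.71%


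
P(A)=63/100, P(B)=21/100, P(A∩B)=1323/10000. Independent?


P(A)×P(B) = 1323/10000
P(A∩B) = 1323/10000
Equal ✓ → Independent

Yes, independent


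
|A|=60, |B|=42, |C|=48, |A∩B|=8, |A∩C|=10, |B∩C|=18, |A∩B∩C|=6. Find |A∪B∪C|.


|A∪B∪C| = 60+42+48-8-10-18+6 = 120

|A∪B∪C| = 120


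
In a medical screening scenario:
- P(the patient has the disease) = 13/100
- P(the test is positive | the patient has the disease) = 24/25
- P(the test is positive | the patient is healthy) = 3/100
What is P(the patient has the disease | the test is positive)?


Using Bayes' theorem:
P(A|B) = P(B|A)·P(A) / P(B)

P(the test is positive) = 24/25 × 13/100 + 3/100 × 87/100
= 78/625 + 261/10000 = 1509/10000

P(the patient has the disease|the test is positive) = (78/625) / (1509/10000) = 416/503

P(the patient has the disease|the test is positive) = 416/503 ≈ 82.70%


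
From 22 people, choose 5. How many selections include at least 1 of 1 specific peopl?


Complement: C(22,5) - C(21,5) = 26334 - 20349 = 5985

5985


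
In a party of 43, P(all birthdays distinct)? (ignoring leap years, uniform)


P(all different) = Π(365-i)/365 for i=0..42
= (365/365)×(364/365)×...×(323/365)
= 0.076077

P ≈ 0.0761 ≈ 7.61%


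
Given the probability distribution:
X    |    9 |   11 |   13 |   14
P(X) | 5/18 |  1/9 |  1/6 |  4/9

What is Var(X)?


E[X] = 109/9
E[X²] = 1361/9
Var(X) = E[X²] - (E[X])² = 1361/9 - 11881/81 = 368/81

Var(X) = 368/81 ≈ 4.5432


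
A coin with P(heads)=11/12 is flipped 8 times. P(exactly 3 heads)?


Binomial: P(X=3) = C(8,3)×p^3×(1-p)^5
= 56 × 1331/1728 × 1/248832 = 9317/53747712

P(X=3) = 9317/53747712 ≈ 0.02%


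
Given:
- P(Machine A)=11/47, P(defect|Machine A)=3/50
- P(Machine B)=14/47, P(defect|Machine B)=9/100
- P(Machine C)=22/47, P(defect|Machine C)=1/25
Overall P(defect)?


P(B) = Σ P(B|Aᵢ)×P(Aᵢ)
  3/50×11/47 = 33/2350
  9/100×14/47 = 63/2350
  1/25×22/47 = 22/1175
Sum = 14/235

P(defect) = 14/235 ≈ 5.96%


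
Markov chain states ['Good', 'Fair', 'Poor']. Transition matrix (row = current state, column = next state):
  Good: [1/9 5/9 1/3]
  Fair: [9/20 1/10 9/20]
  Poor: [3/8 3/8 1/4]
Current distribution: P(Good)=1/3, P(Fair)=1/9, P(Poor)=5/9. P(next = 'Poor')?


P(next=Poor) = Σᵢ P(now=i)×P(i→Poor)
= 1/3×1/3 + 1/9×9/20 + 5/9×1/4
= 1/9 + 1/20 + 5/36 = 3/10

P = 3/10 ≈ 0.3000


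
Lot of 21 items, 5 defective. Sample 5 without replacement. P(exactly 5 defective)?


Hypergeometric: C(5,5)×C(16,0)/C(21,5)
= 1×1/20349 = 1/20349

P(X=5) = 1/20349 ≈ 0.00%


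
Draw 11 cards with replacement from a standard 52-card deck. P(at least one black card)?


P(not a black card) = 26/52 = 1/2
P(none in 11 draws) = (1/2)^11 = 1/2048
P(≥1 black card) = 1 - 1/2048 = 2047/2048

P = 2047/2048 ≈ 99.95%


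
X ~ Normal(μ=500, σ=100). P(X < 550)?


z = (550-500)/100 = 0.5
P(Z < 0.5) = 0.6915

P(X < 550) ≈ 0.6915


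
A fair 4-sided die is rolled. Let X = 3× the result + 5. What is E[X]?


E[die] = (1+4)/2 = 5/2
E[X] = 3×5/2 + 5 = 25/2

E[X] = 25/2


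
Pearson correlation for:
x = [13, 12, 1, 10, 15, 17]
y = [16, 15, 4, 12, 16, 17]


n=6, Σx=68, Σy=80, Σxy=1041, Σx²=928, Σy²=1186
r = (6×1041 - 68×80)/√((6×928 - 68²)(6×1186 - 80²))
= 806/√(944×716) = 806/√675904 ≈ 806/822.1338 ≈ 0.9804

r ≈ 0.9804


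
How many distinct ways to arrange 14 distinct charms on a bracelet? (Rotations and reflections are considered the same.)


Free circular arrangements: rotations and reflections both identified.
(n-1)!/2 = 13!/2 = 6227020800/2 = 3113510400

3113510400


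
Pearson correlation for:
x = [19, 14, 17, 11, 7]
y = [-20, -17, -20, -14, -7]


n=5, Σx=68, Σy=-78, Σxy=-1161, Σx²=1016, Σy²=1334
r = (5×(-1161) - 68×(-78))/√((5×1016 - 68²)(5×1334 - (-78)²))
= -501/√(456×586) = -501/√267216 ≈ -501/516.9294 ≈ -0.9692

r ≈ -0.9692


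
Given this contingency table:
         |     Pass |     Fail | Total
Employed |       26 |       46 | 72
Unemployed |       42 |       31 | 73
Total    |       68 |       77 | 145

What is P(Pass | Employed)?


P(Pass | Employed) = 26/(26+46) = 26/72 = 13/36

P(Pass|Employed) = 13/36 ≈ 36.11%


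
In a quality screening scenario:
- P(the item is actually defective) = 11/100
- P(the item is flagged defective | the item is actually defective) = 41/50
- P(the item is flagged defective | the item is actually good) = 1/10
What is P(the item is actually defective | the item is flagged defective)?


Using Bayes' theorem:
P(A|B) = P(B|A)·P(A) / P(B)

P(the item is flagged defective) = 41/50 × 11/100 + 1/10 × 89/100
= 451/5000 + 89/1000 = 112/625

P(the item is actually defective|the item is flagged defective) = (451/5000) / (112/625) = 451/896

P(the item is actually defective|the item is flagged defective) = 451/896 ≈ 50.33%


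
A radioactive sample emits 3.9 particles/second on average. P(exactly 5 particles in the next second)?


Poisson(λ=3.9): P(X=5) = e^(-λ)×λ^k/k!
= e^(-3.9) × 3.9^5 / 5!
≈ 0.02024191145 × 902.24199 / 120 ≈ 0.152193

P(X=5) ≈ 0.152193 ≈ 15.22%


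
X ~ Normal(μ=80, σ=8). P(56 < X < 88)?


z₁=(56-80)/8=-3.0, z₂=(88-80)/8=1.0
P = Φ(1.0) - Φ(-3.0) = 0.841345 - 0.001350 = 0.839995 ≈ 0.8400

P(56 < X < 88) ≈ 0.8400


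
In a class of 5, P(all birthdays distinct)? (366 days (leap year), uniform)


P(all different) = Π(366-i)/366 for i=0..4
= (366/366)×(365/366)×...×(362/366)
= 0.972938

P ≈ 0.9729 ≈ 97.29%


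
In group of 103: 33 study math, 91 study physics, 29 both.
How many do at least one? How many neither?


|A∪B| = 33+91-29 = 95
Neither = 103-95 = 8

At least one: 95; Neither: 8


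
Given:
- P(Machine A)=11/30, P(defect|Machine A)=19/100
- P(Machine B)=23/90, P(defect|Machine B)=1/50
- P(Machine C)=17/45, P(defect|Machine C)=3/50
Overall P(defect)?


P(B) = Σ P(B|Aᵢ)×P(Aᵢ)
  19/100×11/30 = 209/3000
  1/50×23/90 = 23/4500
  3/50×17/45 = 17/750
Sum = 877/9000

P(defect) = 877/9000 ≈ 9.74%


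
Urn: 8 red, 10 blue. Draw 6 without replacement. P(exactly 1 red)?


Hypergeometric: C(8,1)×C(10,5)/C(18,6)
= 8×252/18564 = 24/221

P(X=1) = 24/221 ≈ 10.86%


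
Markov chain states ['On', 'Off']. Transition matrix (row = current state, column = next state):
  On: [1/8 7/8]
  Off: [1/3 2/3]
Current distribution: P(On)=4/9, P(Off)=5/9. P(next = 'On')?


P(next=On) = Σᵢ P(now=i)×P(i→On)
= 4/9×1/8 + 5/9×1/3
= 1/18 + 5/27 = 13/54

P = 13/54 ≈ 0.2407


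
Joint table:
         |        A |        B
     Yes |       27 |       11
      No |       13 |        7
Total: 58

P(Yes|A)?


P(Yes|A) = 27/(27+13) = 27/40

P = 27/40 ≈ 67.50%


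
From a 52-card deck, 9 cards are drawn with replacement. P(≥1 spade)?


P(not a spade) = 39/52 = 3/4
P(none in 9 draws) = (3/4)^9 = 19683/262144
P(≥1 spade) = 1 - 19683/262144 = 242461/262144

P = 242461/262144 ≈ 92.49%


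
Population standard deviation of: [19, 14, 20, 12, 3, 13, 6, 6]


Mean = 93/8
  (19-93/8)²=3481/64
  (14-93/8)²=361/64
  (20-93/8)²=4489/64
  (12-93/8)²=9/64
  (3-93/8)²=4761/64
  (13-93/8)²=121/64
  (6-93/8)²=2025/64
  (6-93/8)²=2025/64
Σ(x-μ)² = 2159/8
σ² = (2159/8)/8 = 2159/64

σ = √(2159/64) ≈ 5.8081


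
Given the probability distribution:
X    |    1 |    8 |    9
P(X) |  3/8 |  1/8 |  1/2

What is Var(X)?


E[X] = 47/8
E[X²] = 391/8
Var(X) = E[X²] - (E[X])² = 391/8 - 2209/64 = 919/64

Var(X) = 919/64 ≈ 14.3594


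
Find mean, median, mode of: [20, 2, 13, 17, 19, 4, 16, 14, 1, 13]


Sorted: [1, 2, 4, 13, 13, 14, 16, 17, 19, 20]
Mean = 119/10
Median = 27/2
Freq: {20: 1, 2: 1, 13: 2, 17: 1, 19: 1, 4: 1, 16: 1, 14: 1, 1: 1}
Mode: [13]

Mean=119/10, Median=27/2, Mode=13


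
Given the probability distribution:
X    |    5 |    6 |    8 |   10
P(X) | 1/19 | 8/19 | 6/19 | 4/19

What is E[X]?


E[X] = Σ x·P(X=x)
= (5)×(1/19) + (6)×(8/19) + (8)×(6/19) + (10)×(4/19)
= 141/19

E[X] = 141/19


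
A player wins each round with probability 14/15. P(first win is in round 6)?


Geometric: P(X=6) = (1-p)^(k-1)×p = (1/15)^5×14/15 = 14/11390625

P(X=6) = 14/11390625 ≈ 0.00%


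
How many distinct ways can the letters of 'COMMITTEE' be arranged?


Letters: 9, freq: {'C': 1, 'O': 1, 'M': 2, 'I': 1, 'T': 2, 'E': 2}
9!/(1!×1!×2!×1!×2!×2!) = 362880/8 = 45360

45360


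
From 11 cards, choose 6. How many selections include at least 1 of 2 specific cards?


Complement: C(11,6) - C(9,6) = 462 - 84 = 378

378


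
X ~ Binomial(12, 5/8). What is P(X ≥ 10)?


P(X ≥ 10) = Σ P(X=i) for i=10..12
P(X=10) = 2900390625/34359738368
P(X=11) = 439453125/17179869184
P(X=12) = 244140625/68719476736
Sum = 7802734375/68719476736

P(X ≥ 10) = 7802734375/68719476736 ≈ 11.35%


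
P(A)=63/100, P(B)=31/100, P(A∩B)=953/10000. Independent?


P(A)×P(B) = 1953/10000
P(A∩B) = 953/10000
Not equal → NOT independent

No, not independent


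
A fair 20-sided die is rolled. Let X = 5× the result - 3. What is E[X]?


E[die] = (1+20)/2 = 21/2
E[X] = 5×21/2 - 3 = 99/2

E[X] = 99/2


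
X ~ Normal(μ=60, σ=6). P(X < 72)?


z = (72-60)/6 = 2.0
P(Z < 2.0) = 0.9772

P(X < 72) ≈ 0.9772


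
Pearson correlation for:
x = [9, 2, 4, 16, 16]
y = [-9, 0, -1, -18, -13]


n=5, Σx=47, Σy=-41, Σxy=-581, Σx²=613, Σy²=575
r = (5×(-581) - 47×(-41))/√((5×613 - 47²)(5×575 - (-41)²))
= -978/√(856×1194) = -978/√1022064 ≈ -978/1010.9718 ≈ -0.9674

r ≈ -0.9674


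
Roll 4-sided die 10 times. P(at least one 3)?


P(no 3)^10 = (3/4)^10 = 59049/1048576
P(≥1) = 1 - 59049/1048576 = 989527/1048576

P = 989527/1048576 ≈ 94.37%


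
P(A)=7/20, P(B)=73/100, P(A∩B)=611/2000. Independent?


P(A)×P(B) = 511/2000
P(A∩B) = 611/2000
Not equal → NOT independent

No, not independent


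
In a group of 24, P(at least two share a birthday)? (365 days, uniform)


P(all different) = Π(365-i)/365 for i=0..23
= 0.461656
P(match) = 1 - 0.461656 = 0.538344

P ≈ 0.5383 ≈ 53.83%


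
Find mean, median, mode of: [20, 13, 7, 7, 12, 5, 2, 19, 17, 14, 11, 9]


Sorted: [2, 5, 7, 7, 9, 11, 12, 13, 14, 17, 19, 20]
Mean = 136/12 = 34/3
Median = 23/2
Freq: {20: 1, 13: 1, 7: 2, 12: 1, 5: 1, 2: 1, 19: 1, 17: 1, 14: 1, 11: 1, 9: 1}
Mode: [7]

Mean=34/3, Median=23/2, Mode=7


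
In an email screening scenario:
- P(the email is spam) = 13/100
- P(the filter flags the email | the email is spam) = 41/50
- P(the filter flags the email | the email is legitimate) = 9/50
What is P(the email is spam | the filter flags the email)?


Using Bayes' theorem:
P(A|B) = P(B|A)·P(A) / P(B)

P(the filter flags the email) = 41/50 × 13/100 + 9/50 × 87/100
= 533/5000 + 783/5000 = 329/1250

P(the email is spam|the filter flags the email) = (533/5000) / (329/1250) = 533/1316

P(the email is spam|the filter flags the email) = 533/1316 ≈ 40.50%


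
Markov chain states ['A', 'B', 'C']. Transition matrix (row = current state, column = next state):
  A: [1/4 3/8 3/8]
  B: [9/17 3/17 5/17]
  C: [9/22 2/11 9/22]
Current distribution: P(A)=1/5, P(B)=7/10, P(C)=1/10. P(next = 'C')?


P(next=C) = Σᵢ P(now=i)×P(i→C)
= 1/5×3/8 + 7/10×5/17 + 1/10×9/22
= 3/40 + 7/34 + 9/220 = 2407/7480

P = 2407/7480 ≈ 0.3218


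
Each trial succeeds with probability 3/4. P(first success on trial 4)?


Geometric: P(X=4) = (1-p)^(k-1)×p = (1/4)^3×3/4 = 3/256

P(X=4) = 3/256 ≈ 1.17%


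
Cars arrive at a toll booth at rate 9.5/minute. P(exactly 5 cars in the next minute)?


Poisson(λ=9.5): P(X=5) = e^(-λ)×λ^k/k!
= e^(-9.5) × 9.5^5 / 5!
≈ 7.485182989e-05 × 77378.09375 / 120 ≈ 0.048266

P(X=5) ≈ 0.048266 ≈ 4.83%


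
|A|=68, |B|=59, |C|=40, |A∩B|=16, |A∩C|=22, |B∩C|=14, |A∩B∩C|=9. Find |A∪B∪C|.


|A∪B∪C| = 68+59+40-16-22-14+9 = 124

|A∪B∪C| = 124


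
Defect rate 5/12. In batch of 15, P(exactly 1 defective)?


Binomial: P(X=1) = C(15,1)×p^1×(1-p)^14
= 15 × 5/12 × 678223072849/1283918464548864 = 16955576821225/5135673858195456

P(X=1) = 16955576821225/5135673858195456 ≈ 0.33%


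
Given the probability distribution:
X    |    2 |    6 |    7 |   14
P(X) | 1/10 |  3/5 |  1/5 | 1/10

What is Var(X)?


E[X] = 33/5
E[X²] = 257/5
Var(X) = E[X²] - (E[X])² = 257/5 - 1089/25 = 196/25

Var(X) = 196/25 ≈ 7.8400


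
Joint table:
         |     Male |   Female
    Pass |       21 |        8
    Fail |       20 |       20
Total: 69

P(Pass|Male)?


P(Pass|Male) = 21/(21+20) = 21/41

P = 21/41 ≈ 51.22%


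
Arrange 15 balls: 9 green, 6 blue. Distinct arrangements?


15!/(9!×6!) = 5005

5005


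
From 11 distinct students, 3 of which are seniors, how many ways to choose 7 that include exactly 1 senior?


Choose 1 of the 3 seniors and 6 of the other 8 students:
C(3,1)×C(8,6) = 3×28 = 84

84


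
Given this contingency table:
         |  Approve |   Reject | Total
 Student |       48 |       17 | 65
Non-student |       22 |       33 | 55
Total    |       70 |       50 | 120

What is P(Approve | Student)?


P(Approve | Student) = 48/(48+17) = 48/65

P(Approve|Student) = 48/65 ≈ 73.85%


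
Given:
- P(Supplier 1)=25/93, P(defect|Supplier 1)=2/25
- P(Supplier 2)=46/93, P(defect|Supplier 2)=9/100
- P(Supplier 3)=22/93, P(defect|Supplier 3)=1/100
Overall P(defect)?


P(B) = Σ P(B|Aᵢ)×P(Aᵢ)
  2/25×25/93 = 2/93
  9/100×46/93 = 69/1550
  1/100×22/93 = 11/4650
Sum = 53/775

P(defect) = 53/775 ≈ 6.84%


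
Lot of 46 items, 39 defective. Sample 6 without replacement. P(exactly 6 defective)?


Hypergeometric: C(39,6)×C(7,0)/C(46,6)
= 3262623×1/9366819 = 155363/446039

P(X=6) = 155363/446039 ≈ 34.83%


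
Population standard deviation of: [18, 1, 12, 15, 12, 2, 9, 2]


Mean = 71/8
  (18-71/8)²=5329/64
  (1-71/8)²=3969/64
  (12-71/8)²=625/64
  (15-71/8)²=2401/64
  (12-71/8)²=625/64
  (2-71/8)²=3025/64
  (9-71/8)²=1/64
  (2-71/8)²=3025/64
Σ(x-μ)² = 2375/8
σ² = (2375/8)/8 = 2375/64

σ = √(2375/64) ≈ 6.0917


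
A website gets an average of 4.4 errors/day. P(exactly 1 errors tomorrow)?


Poisson(λ=4.4): P(X=1) = e^(-λ)×λ^k/k!
= e^(-4.4) × 4.4^1 / 1!
≈ 0.0122773399 × 4.4 / 1 ≈ 0.054020

P(X=1) ≈ 0.054020 ≈ 5.40%


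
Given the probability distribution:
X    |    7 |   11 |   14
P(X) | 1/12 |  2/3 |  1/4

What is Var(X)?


E[X] = 137/12
E[X²] = 535/4
Var(X) = E[X²] - (E[X])² = 535/4 - 18769/144 = 491/144

Var(X) = 491/144 ≈ 3.4097


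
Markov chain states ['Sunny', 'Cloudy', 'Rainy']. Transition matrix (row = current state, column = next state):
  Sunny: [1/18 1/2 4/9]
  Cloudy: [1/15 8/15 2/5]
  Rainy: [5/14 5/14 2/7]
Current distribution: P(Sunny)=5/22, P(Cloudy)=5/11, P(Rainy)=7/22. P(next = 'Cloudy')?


P(next=Cloudy) = Σᵢ P(now=i)×P(i→Cloudy)
= 5/22×1/2 + 5/11×8/15 + 7/22×5/14
= 5/44 + 8/33 + 5/44 = 31/66

P = 31/66 ≈ 0.4697


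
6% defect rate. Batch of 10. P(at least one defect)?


P(all good) = (47/50)^10 = 52599132235830049/97656250000000000
P(≥1 defect) = 45057117764169951/97656250000000000

P = 45057117764169951/97656250000000000 ≈ 46.14%


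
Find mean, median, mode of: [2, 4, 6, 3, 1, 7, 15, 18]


Sorted: [1, 2, 3, 4, 6, 7, 15, 18]
Mean = 56/8 = 7
Median = 5
Freq: {2: 1, 4: 1, 6: 1, 3: 1, 1: 1, 7: 1, 15: 1, 18: 1}
Mode: No mode

Mean=7, Median=5, Mode=No mode


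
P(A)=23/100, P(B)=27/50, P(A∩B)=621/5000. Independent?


P(A)×P(B) = 621/5000
P(A∩B) = 621/5000
Equal ✓ → Independent

Yes, independent


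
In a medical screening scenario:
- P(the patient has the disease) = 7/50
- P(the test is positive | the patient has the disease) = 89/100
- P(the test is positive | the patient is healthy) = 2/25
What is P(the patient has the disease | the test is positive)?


Using Bayes' theorem:
P(A|B) = P(B|A)·P(A) / P(B)

P(the test is positive) = 89/100 × 7/50 + 2/25 × 43/50
= 623/5000 + 43/625 = 967/5000

P(the patient has the disease|the test is positive) = (623/5000) / (967/5000) = 623/967

P(the patient has the disease|the test is positive) = 623/967 ≈ 64.43%


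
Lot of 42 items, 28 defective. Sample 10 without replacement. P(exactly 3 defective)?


Hypergeometric: C(28,3)×C(14,7)/C(42,10)
= 3276×3432/1471442973 = 3744/489991

P(X=3) = 3744/489991 ≈ 0.76%


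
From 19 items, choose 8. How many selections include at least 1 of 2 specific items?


Complement: C(19,8) - C(17,8) = 75582 - 24310 = 51272

51272


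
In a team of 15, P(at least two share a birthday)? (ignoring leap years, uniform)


P(all different) = Π(365-i)/365 for i=0..14
= 0.747099
P(match) = 1 - 0.747099 = 0.252901

P ≈ 0.2529 ≈ 25.29%


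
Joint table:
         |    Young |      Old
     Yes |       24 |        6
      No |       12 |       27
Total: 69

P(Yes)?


P(Yes) = (24+6)/69 = 30/69 = 10/23

P(Yes) = 10/23 ≈ 43.48%


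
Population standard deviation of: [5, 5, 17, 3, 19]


Mean = 49/5
  (5-49/5)²=576/25
  (5-49/5)²=576/25
  (17-49/5)²=1296/25
  (3-49/5)²=1156/25
  (19-49/5)²=2116/25
Σ(x-μ)² = 1144/5
σ² = (1144/5)/5 = 1144/25

σ = √(1144/25) ≈ 6.7646


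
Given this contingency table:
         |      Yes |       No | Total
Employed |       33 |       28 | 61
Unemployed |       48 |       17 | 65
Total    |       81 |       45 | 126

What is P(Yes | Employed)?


P(Yes | Employed) = 33/(33+28) = 33/61

P(Yes|Employed) = 33/61 ≈ 54.10%


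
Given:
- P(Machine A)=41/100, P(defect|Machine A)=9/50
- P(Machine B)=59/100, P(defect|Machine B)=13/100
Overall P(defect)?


P(B) = Σ P(B|Aᵢ)×P(Aᵢ)
  9/50×41/100 = 369/5000
  13/100×59/100 = 767/10000
Sum = 301/2000

P(defect) = 301/2000 ≈ 15.05%


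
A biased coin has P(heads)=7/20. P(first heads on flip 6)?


Geometric: P(X=6) = (1-p)^(k-1)×p = (13/20)^5×7/20 = 2599051/64000000

P(X=6) = 2599051/64000000 ≈ 4.06%


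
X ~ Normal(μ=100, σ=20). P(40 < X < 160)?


z₁=(40-100)/20=-3.0, z₂=(160-100)/20=3.0
P = Φ(3.0) - Φ(-3.0) = 0.998650 - 0.001350 = 0.997300 ≈ 0.9973

P(40 < X < 160) ≈ 0.9973


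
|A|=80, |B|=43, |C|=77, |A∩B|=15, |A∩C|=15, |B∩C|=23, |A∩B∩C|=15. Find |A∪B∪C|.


|A∪B∪C| = 80+43+77-15-15-23+15 = 162

|A∪B∪C| = 162


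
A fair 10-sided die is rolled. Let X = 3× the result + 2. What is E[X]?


E[die] = (1+10)/2 = 11/2
E[X] = 3×11/2 + 2 = 37/2

E[X] = 37/2


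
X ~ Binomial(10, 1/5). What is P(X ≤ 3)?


P(X ≤ 3) = Σ P(X=i) for i=0..3
P(X=0) = 1048576/9765625
P(X=1) = 524288/1953125
P(X=2) = 589824/1953125
P(X=3) = 393216/1953125
Sum = 8585216/9765625

P(X ≤ 3) = 8585216/9765625 ≈ 87.91%


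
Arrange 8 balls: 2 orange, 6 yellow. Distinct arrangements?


8!/(2!×6!) = 28

28


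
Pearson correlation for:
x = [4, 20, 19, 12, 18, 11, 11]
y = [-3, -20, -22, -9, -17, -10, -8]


n=7, Σx=95, Σy=-89, Σxy=-1442, Σx²=1487, Σy²=1427
r = (7×(-1442) - 95×(-89))/√((7×1487 - 95²)(7×1427 - (-89)²))
= -1639/√(1384×2068) = -1639/√2862112 ≈ -1639/1691.7778 ≈ -0.9688

r ≈ -0.9688


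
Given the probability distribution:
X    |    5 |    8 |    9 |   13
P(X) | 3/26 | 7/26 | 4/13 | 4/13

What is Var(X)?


E[X] = 19/2
E[X²] = 2523/26
Var(X) = E[X²] - (E[X])² = 2523/26 - 361/4 = 353/52

Var(X) = 353/52 ≈ 6.7885


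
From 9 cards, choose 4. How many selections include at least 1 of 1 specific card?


Complement: C(9,4) - C(8,4) = 126 - 70 = 56

56


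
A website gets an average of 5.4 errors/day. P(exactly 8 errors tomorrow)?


Poisson(λ=5.4): P(X=8) = e^(-λ)×λ^k/k!
= e^(-5.4) × 5.4^8 / 8!
≈ 0.004516580943 × 723019.613391 / 40320 ≈ 0.080991

P(X=8) ≈ 0.080991 ≈ 8.10%


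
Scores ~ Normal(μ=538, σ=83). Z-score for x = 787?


z = (x - μ)/σ = (787 - 538)/83 = 3.0

z = 3.0


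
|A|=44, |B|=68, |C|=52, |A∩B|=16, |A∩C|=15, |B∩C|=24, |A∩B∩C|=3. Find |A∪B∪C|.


|A∪B∪C| = 44+68+52-16-15-24+3 = 112

|A∪B∪C| = 112


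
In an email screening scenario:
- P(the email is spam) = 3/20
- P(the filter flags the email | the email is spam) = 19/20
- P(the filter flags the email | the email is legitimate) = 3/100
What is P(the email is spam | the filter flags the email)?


Using Bayes' theorem:
P(A|B) = P(B|A)·P(A) / P(B)

P(the filter flags the email) = 19/20 × 3/20 + 3/100 × 17/20
= 57/400 + 51/2000 = 21/125

P(the email is spam|the filter flags the email) = (57/400) / (21/125) = 95/112

P(the email is spam|the filter flags the email) = 95/112 ≈ 84.82%


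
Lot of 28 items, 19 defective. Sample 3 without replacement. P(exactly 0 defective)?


Hypergeometric: C(19,0)×C(9,3)/C(28,3)
= 1×84/3276 = 1/39

P(X=0) = 1/39 ≈ 2.56%


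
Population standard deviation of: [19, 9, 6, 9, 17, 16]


Mean = 76/6 = 38/3
  (19-38/3)²=361/9
  (9-38/3)²=121/9
  (6-38/3)²=400/9
  (9-38/3)²=121/9
  (17-38/3)²=169/9
  (16-38/3)²=100/9
Σ(x-μ)² = 424/3
σ² = (424/3)/6 = 212/9

σ = √(212/9) ≈ 4.8534


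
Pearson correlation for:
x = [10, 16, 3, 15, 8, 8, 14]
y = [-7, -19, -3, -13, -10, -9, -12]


n=7, Σx=74, Σy=-73, Σxy=-898, Σx²=914, Σy²=913
r = (7×(-898) - 74×(-73))/√((7×914 - 74²)(7×913 - (-73)²))
= -884/√(922×1062) = -884/√979164 ≈ -884/989.5272 ≈ -0.8934

r ≈ -0.8934


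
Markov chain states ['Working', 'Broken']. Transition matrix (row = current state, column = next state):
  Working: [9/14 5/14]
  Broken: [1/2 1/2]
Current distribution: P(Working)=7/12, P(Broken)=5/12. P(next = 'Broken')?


P(next=Broken) = Σᵢ P(now=i)×P(i→Broken)
= 7/12×5/14 + 5/12×1/2
= 5/24 + 5/24 = 5/12

P = 5/12 ≈ 0.4167


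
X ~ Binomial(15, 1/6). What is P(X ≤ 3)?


P(X ≤ 3) = Σ P(X=i) for i=0..3
P(X=0) = 30517578125/470184984576
P(X=1) = 30517578125/156728328192
P(X=2) = 42724609375/156728328192
P(X=3) = 111083984375/470184984576
Sum = 45166015625/58773123072

P(X ≤ 3) = 45166015625/58773123072 ≈ 76.85%


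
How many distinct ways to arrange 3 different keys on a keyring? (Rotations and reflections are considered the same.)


Free circular arrangements: rotations and reflections both identified.
(n-1)!/2 = 2!/2 = 2/2 = 1

1


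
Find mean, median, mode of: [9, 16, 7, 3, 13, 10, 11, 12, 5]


Sorted: [3, 5, 7, 9, 10, 11, 12, 13, 16]
Mean = 86/9
Median = 10
Freq: {9: 1, 16: 1, 7: 1, 3: 1, 13: 1, 10: 1, 11: 1, 12: 1, 5: 1}
Mode: No mode

Mean=86/9, Median=10, Mode=No mode
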